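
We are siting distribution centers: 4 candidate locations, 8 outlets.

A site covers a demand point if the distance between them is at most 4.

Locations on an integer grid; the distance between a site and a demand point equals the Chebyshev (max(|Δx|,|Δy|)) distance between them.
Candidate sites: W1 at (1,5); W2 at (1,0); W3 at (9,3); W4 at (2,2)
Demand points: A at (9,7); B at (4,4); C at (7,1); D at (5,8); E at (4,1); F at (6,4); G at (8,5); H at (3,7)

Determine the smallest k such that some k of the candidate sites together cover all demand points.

Coverage sets (demand points within 4 of each site):
  W1: {B, D, E, H}
  W2: {B, E}
  W3: {A, C, F, G}
  W4: {B, E, F}
No single site covers all 8 demand points.
But {W1, W3} covers everything, so the minimum is 2.

2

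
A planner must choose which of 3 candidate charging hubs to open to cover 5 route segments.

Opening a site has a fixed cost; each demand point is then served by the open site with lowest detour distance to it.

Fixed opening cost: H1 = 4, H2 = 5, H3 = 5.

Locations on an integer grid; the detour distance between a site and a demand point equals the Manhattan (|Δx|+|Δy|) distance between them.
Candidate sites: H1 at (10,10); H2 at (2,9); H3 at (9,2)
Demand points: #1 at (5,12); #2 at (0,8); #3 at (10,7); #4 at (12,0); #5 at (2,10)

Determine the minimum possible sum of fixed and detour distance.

31

Open {H2, H3}: assign each demand point to its cheapest open site.
  #1→H2 6, #2→H2 3, #3→H3 6, #4→H3 5, #5→H2 1
  detour distance 21, fixed 10 → total 31.
Compare {H1, H2, H3}: detour distance 18 + fixed 14 = 32.
Compare {H1, H2}: detour distance 25 + fixed 9 = 34.
Compare {H2}: detour distance 39 + fixed 5 = 44.
All other subsets cost ≥ 32. Minimum total cost: 31.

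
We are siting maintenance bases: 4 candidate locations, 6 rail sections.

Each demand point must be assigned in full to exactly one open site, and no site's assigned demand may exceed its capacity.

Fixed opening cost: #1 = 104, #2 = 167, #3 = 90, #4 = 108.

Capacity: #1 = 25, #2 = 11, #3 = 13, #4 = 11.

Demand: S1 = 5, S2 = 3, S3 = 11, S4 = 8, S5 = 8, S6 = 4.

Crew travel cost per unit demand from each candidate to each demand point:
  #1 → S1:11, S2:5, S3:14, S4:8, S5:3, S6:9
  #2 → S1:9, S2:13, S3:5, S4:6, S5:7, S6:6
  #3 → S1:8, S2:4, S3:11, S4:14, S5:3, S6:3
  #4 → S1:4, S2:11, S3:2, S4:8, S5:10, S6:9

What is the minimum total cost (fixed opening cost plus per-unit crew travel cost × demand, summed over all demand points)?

Open {#1, #3, #4}; cheapest assignment that respects the capacities:
  #1 (cap 25, load 16): S4, S5 — cost 8×8 + 8×3 = 88
  #3 (cap 13, load 12): S1, S2, S6 — cost 5×8 + 3×4 + 4×3 = 64
  #4 (cap 11, load 11): S3 — cost 11×2 = 22
  Shipping 174, fixed 302 → total 476.
  Any other capacity-feasible assignment to {#1, #3, #4} ships for at least 174.
Compare {#1, #2, #3}: its best feasible assignment gives total 568.
Compare {#1, #2, #4}: its best feasible assignment gives total 573.
Every other set of open sites that can feasibly serve all demand totals ≥ 568 even under its best assignment. Minimum: 476.

476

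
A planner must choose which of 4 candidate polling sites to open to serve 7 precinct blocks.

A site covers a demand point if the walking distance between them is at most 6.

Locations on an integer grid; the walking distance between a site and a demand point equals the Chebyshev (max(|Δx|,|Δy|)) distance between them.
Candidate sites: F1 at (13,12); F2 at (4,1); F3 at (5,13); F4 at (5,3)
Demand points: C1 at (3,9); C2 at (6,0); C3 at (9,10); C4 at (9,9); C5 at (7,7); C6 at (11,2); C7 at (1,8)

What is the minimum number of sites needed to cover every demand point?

Coverage sets (demand points within 6 of each site):
  F1: {C3, C4, C5}
  F2: {C2, C5}
  F3: {C1, C3, C4, C5, C7}
  F4: {C1, C2, C4, C5, C6, C7}
No single site covers all 7 demand points.
But {F1, F4} covers everything, so the minimum is 2.

2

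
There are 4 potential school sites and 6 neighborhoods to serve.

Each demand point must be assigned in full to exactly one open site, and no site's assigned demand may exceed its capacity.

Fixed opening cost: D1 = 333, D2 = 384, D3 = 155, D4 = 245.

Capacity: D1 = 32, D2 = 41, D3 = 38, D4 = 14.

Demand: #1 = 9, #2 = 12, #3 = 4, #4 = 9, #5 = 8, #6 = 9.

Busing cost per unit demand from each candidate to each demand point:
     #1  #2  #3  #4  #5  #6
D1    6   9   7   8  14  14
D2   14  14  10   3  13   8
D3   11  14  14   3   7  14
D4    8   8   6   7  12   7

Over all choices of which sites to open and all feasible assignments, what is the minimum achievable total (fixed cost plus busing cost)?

Open {D3, D4}; cheapest assignment that respects the capacities:
  D3 (cap 38, load 38): #1, #2, #4, #5 — cost 9×11 + 12×14 + 9×3 + 8×7 = 350
  D4 (cap 14, load 13): #3, #6 — cost 4×6 + 9×7 = 87
  Shipping 437, fixed 400 → total 837.
  Any other capacity-feasible assignment to {D3, D4} ships for at least 437.
Compare {D1, D3}: its best feasible assignment gives total 887.
Compare {D2, D3}: its best feasible assignment gives total 1001.
Every other set of open sites that can feasibly serve all demand totals ≥ 887 even under its best assignment. Minimum: 837.

837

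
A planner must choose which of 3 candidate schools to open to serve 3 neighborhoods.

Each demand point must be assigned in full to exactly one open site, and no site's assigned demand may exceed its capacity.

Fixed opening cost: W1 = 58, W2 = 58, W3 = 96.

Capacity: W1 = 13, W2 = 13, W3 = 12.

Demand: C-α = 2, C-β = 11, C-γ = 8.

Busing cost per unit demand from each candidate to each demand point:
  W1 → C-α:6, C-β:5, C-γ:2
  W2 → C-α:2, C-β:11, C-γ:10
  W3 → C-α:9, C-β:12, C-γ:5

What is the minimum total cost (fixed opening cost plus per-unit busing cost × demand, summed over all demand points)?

Open {W1, W2}; cheapest assignment that respects the capacities:
  W1 (cap 13, load 11): C-β — cost 11×5 = 55
  W2 (cap 13, load 10): C-α, C-γ — cost 2×2 + 8×10 = 84
  Shipping 139, fixed 116 → total 255.
  Any other capacity-feasible assignment to {W1, W2} ships for at least 139.
Compare {W1, W3}: its best feasible assignment gives total 261.
Compare {W1, W2, W3}: its best feasible assignment gives total 311.
Every other set of open sites that can feasibly serve all demand totals ≥ 261 even under its best assignment. Minimum: 255.

255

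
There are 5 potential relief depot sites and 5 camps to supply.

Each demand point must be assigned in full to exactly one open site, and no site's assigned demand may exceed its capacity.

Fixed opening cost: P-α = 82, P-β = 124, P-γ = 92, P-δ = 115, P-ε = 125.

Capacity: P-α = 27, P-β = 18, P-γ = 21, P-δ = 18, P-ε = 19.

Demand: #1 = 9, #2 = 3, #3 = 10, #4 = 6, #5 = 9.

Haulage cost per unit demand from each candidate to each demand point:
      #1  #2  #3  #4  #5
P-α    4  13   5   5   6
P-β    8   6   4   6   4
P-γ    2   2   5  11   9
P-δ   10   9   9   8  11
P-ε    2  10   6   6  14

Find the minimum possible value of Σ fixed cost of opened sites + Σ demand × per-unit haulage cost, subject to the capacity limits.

Open {P-α, P-γ}; cheapest assignment that respects the capacities:
  P-α (cap 27, load 25): #3, #4, #5 — cost 10×5 + 6×5 + 9×6 = 134
  P-γ (cap 21, load 12): #1, #2 — cost 9×2 + 3×2 = 24
  Shipping 158, fixed 174 → total 332.
  Any other capacity-feasible assignment to {P-α, P-γ} ships for at least 158.
Compare {P-β, P-γ}: its best feasible assignment gives total 374.
Compare {P-α, P-β}: its best feasible assignment gives total 376.
Every other set of open sites that can feasibly serve all demand totals ≥ 374 even under its best assignment. Minimum: 332.

332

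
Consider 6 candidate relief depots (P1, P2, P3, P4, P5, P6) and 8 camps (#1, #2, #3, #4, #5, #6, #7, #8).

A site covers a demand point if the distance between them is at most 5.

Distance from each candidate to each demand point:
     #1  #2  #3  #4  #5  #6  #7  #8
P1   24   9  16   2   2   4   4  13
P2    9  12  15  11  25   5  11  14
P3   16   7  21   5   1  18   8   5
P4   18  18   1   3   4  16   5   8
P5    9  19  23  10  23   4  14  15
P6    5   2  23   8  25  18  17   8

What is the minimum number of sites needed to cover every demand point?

Coverage sets (demand points within 5 of each site):
  P1: {#4, #5, #6, #7}
  P2: {#6}
  P3: {#4, #5, #8}
  P4: {#3, #4, #5, #7}
  P5: {#6}
  P6: {#1, #2}
No 3 sites suffice: every size-3 union leaves at least one demand point uncovered.
But {P1, P3, P4, P6} covers everything, so the minimum is 4.

4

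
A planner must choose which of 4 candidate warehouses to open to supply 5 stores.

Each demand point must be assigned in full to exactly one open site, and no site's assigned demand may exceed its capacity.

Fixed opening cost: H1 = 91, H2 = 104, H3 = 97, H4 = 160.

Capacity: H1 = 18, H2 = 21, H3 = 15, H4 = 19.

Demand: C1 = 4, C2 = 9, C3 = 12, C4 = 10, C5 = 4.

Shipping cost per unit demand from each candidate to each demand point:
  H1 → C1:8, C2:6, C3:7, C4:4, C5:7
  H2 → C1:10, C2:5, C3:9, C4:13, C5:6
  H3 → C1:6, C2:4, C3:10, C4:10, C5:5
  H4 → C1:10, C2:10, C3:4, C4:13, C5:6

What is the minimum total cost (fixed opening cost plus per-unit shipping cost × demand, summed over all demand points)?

Open {H1, H2}; cheapest assignment that respects the capacities:
  H1 (cap 18, load 18): C1, C4, C5 — cost 4×8 + 10×4 + 4×7 = 100
  H2 (cap 21, load 21): C2, C3 — cost 9×5 + 12×9 = 153
  Shipping 253, fixed 195 → total 448.
  Any other capacity-feasible assignment to {H1, H2} ships for at least 253.
Compare {H1, H3, H4}: its best feasible assignment gives total 520.
Compare {H1, H2, H3}: its best feasible assignment gives total 524.
Every other set of open sites that can feasibly serve all demand totals ≥ 520 even under its best assignment. Minimum: 448.

448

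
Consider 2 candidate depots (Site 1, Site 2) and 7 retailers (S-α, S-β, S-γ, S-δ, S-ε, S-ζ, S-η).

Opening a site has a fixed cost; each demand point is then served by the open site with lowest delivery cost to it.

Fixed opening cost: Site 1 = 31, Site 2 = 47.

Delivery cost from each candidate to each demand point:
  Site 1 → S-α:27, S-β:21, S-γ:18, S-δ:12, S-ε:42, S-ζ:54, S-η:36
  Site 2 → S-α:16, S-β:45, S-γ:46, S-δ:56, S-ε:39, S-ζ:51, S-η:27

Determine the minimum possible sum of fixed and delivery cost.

Open {Site 1}: assign each demand point to its cheapest open site.
  S-α→Site 1 27, S-β→Site 1 21, S-γ→Site 1 18, S-δ→Site 1 12, S-ε→Site 1 42, S-ζ→Site 1 54, S-η→Site 1 36
  delivery cost 210, fixed 31 → total 241.
Compare {Site 1, Site 2}: delivery cost 184 + fixed 78 = 262.
Compare {Site 2}: delivery cost 280 + fixed 47 = 327.

241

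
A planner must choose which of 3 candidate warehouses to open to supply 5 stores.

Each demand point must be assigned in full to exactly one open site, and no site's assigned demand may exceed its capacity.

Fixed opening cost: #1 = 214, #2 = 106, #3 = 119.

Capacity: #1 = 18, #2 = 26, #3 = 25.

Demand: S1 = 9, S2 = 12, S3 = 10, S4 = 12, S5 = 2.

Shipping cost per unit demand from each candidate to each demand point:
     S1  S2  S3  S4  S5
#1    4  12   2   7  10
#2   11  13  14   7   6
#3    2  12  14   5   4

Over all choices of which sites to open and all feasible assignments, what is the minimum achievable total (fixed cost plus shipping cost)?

Open {#2, #3}; cheapest assignment that respects the capacities:
  #2 (cap 26, load 22): S2, S3 — cost 12×13 + 10×14 = 296
  #3 (cap 25, load 23): S1, S4, S5 — cost 9×2 + 12×5 + 2×4 = 86
  Shipping 382, fixed 225 → total 607.
  Any other capacity-feasible assignment to {#2, #3} ships for at least 382.
Compare {#1, #2, #3}: its best feasible assignment gives total 701.
Every other set of open sites that can feasibly serve all demand totals ≥ 701 even under its best assignment. Minimum: 607.

607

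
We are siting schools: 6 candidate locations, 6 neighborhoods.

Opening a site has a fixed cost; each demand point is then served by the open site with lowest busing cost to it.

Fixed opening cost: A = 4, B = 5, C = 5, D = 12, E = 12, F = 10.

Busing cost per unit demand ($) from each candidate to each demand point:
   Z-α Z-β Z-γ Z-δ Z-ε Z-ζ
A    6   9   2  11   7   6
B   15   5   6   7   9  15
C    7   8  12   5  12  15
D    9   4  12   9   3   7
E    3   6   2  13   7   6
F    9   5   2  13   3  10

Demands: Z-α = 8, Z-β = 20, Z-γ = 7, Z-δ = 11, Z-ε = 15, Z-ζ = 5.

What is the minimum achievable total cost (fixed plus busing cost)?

Open {C, D, E}: assign each demand point to its cheapest open site.
  Z-α→E 8×3=24, Z-β→D 20×4=80, Z-γ→E 7×2=14, Z-δ→C 11×5=55, Z-ε→D 15×3=45, Z-ζ→E 5×6=30
  busing cost 248, fixed 29 → total 277.
Compare {A, C, D, E}: busing cost 248 + fixed 33 = 281.
Compare {B, C, D, E}: busing cost 248 + fixed 34 = 282.
Compare {A, B, C, D, E}: busing cost 248 + fixed 38 = 286.
All other subsets cost ≥ 281. Minimum total cost: 277.

277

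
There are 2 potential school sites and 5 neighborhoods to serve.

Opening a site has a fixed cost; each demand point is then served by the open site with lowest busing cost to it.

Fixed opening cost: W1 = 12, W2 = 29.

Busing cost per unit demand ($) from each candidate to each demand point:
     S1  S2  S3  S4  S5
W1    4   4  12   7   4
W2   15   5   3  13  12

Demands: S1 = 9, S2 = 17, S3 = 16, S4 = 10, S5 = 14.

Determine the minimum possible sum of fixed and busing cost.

319

Open {W1, W2}: assign each demand point to its cheapest open site.
  S1→W1 9×4=36, S2→W1 17×4=68, S3→W2 16×3=48, S4→W1 10×7=70, S5→W1 14×4=56
  busing cost 278, fixed 41 → total 319.
Compare {W1}: busing cost 422 + fixed 12 = 434.
Compare {W2}: busing cost 566 + fixed 29 = 595.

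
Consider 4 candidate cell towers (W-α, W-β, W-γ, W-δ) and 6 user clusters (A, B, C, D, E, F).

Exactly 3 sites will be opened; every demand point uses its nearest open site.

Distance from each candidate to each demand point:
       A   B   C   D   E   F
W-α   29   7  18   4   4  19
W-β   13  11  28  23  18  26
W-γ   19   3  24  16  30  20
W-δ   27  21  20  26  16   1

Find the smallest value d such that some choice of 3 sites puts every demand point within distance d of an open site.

18

Open {W-α, W-β, W-δ}.
  Farthest demand point is C at distance 18 (to W-α); all others are ≤ 18.
With {W-α, W-β, W-γ} the worst case is 19.
With {W-α, W-γ, W-δ} the worst case is 19.
No size-3 selection achieves below 18.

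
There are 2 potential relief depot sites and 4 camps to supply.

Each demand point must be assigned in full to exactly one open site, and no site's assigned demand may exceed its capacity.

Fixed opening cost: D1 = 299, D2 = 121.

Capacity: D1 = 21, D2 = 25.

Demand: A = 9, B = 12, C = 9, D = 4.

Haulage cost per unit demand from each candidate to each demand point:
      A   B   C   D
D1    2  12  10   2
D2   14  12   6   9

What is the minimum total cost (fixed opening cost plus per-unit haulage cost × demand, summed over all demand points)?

644

Open {D1, D2}; cheapest assignment that respects the capacities:
  D1 (cap 21, load 13): A, D — cost 9×2 + 4×2 = 26
  D2 (cap 25, load 21): B, C — cost 12×12 + 9×6 = 198
  Shipping 224, fixed 420 → total 644.
  Any other capacity-feasible assignment to {D1, D2} ships for at least 224.
Total demand is 34 and no other set of sites has combined capacity ≥ 34, so {D1, D2} is the only feasible choice of open sites. Minimum: 644.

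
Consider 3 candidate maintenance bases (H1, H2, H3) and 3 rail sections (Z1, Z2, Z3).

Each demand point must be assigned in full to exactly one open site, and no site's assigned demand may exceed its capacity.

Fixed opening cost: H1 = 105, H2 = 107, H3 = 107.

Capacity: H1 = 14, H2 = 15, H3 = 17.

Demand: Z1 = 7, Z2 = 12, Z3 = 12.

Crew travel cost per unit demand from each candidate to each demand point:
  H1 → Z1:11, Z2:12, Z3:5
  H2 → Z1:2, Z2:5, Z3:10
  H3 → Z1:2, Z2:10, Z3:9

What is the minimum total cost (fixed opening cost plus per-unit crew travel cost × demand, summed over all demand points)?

453

Open {H1, H2, H3}; cheapest assignment that respects the capacities:
  H1 (cap 14, load 12): Z3 — cost 12×5 = 60
  H2 (cap 15, load 12): Z2 — cost 12×5 = 60
  H3 (cap 17, load 7): Z1 — cost 7×2 = 14
  Shipping 134, fixed 319 → total 453.
  Any other capacity-feasible assignment to {H1, H2, H3} ships for at least 134.
Total demand is 31; every other set of sites either has combined capacity below 31 or cannot fit the demands without splitting one across sites, so {H1, H2, H3} is the only feasible choice of open sites. Minimum: 453.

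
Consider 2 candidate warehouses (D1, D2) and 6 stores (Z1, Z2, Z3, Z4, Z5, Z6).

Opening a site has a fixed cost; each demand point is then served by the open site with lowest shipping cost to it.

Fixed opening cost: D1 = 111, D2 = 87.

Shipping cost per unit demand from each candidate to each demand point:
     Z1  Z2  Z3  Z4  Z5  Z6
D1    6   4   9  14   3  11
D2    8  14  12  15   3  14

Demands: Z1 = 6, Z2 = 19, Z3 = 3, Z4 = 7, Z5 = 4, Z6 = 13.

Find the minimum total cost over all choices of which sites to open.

503

Open {D1}: assign each demand point to its cheapest open site.
  Z1→D1 6×6=36, Z2→D1 19×4=76, Z3→D1 3×9=27, Z4→D1 7×14=98, Z5→D1 4×3=12, Z6→D1 13×11=143
  shipping cost 392, fixed 111 → total 503.
Compare {D1, D2}: shipping cost 392 + fixed 198 = 590.
Compare {D2}: shipping cost 649 + fixed 87 = 736.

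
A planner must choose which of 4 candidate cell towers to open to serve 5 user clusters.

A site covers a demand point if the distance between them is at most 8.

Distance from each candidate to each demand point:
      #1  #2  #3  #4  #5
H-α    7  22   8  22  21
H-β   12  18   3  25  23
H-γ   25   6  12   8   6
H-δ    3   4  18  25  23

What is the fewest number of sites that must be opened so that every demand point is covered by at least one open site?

2

Coverage sets (demand points within 8 of each site):
  H-α: {#1, #3}
  H-β: {#3}
  H-γ: {#2, #4, #5}
  H-δ: {#1, #2}
No single site covers all 5 demand points.
But {H-α, H-γ} covers everything, so the minimum is 2.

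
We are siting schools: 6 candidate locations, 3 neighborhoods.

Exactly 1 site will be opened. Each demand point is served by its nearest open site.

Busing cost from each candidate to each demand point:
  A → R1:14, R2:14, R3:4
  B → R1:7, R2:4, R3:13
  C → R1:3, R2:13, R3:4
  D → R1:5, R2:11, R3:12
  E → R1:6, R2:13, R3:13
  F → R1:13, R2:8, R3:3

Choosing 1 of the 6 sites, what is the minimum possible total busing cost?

Open {C}.
  R1→C 3, R2→C 13, R3→C 4  ⇒ total 20.
Compare {B}: total 24.
Compare {F}: total 24.
No size-1 selection does better; minimum is 20.

20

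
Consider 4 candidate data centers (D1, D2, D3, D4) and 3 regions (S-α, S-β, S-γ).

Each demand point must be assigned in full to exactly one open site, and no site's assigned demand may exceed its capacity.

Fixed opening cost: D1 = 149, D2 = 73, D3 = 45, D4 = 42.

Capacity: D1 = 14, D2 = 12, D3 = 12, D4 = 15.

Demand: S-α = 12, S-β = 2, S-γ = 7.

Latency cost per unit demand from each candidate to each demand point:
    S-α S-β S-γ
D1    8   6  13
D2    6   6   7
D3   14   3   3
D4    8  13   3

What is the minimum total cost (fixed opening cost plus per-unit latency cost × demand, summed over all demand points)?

Open {D3, D4}; cheapest assignment that respects the capacities:
  D3 (cap 12, load 9): S-β, S-γ — cost 2×3 + 7×3 = 27
  D4 (cap 15, load 12): S-α — cost 12×8 = 96
  Shipping 123, fixed 87 → total 210.
  Any other capacity-feasible assignment to {D3, D4} ships for at least 123.
Compare {D2, D3}: its best feasible assignment gives total 217.
Compare {D2, D4}: its best feasible assignment gives total 234.
Every other set of open sites that can feasibly serve all demand totals ≥ 217 even under its best assignment. Minimum: 210.

210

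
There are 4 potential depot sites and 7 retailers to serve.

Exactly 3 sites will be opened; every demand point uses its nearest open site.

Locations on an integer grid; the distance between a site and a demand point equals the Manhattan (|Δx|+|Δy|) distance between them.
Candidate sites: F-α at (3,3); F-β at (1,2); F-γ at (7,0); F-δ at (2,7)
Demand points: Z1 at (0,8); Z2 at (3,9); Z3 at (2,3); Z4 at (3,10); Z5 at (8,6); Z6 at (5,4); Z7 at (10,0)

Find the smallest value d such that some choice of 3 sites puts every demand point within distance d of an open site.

7

Open {F-α, F-β, F-γ}.
  Farthest demand point is Z1 at distance 7 (to F-β); all others are ≤ 7.
With {F-α, F-γ, F-δ} the worst case is 7.
With {F-β, F-γ, F-δ} the worst case is 7.
No size-3 selection achieves below 7.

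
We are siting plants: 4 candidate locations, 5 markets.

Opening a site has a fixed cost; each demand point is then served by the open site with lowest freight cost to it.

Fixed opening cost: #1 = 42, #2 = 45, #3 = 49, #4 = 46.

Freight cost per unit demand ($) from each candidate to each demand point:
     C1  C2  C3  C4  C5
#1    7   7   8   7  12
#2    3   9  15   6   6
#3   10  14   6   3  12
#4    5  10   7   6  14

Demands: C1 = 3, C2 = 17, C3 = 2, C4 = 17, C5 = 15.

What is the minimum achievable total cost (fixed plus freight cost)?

409

Open {#2, #3}: assign each demand point to its cheapest open site.
  C1→#2 3×3=9, C2→#2 17×9=153, C3→#3 2×6=12, C4→#3 17×3=51, C5→#2 15×6=90
  freight cost 315, fixed 94 → total 409.
Compare {#1, #2, #3}: freight cost 281 + fixed 136 = 417.
Compare {#1, #2}: freight cost 336 + fixed 87 = 423.
Compare {#2}: freight cost 384 + fixed 45 = 429.
All other subsets cost ≥ 417. Minimum total cost: 409.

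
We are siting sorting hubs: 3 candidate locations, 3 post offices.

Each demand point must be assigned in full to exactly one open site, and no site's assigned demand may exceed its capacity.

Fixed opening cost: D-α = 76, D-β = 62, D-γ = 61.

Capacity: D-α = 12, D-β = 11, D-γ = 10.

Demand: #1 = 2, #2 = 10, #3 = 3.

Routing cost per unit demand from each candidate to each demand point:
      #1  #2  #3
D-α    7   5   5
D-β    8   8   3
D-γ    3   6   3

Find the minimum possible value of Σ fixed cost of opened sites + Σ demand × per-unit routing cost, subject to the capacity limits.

202

Open {D-α, D-γ}; cheapest assignment that respects the capacities:
  D-α (cap 12, load 10): #2 — cost 10×5 = 50
  D-γ (cap 10, load 5): #1, #3 — cost 2×3 + 3×3 = 15
  Shipping 65, fixed 137 → total 202.
  Any other capacity-feasible assignment to {D-α, D-γ} ships for at least 65.
Compare {D-β, D-γ}: its best feasible assignment gives total 208.
Compare {D-α, D-β}: its best feasible assignment gives total 211.
Every other set of open sites that can feasibly serve all demand totals ≥ 208 even under its best assignment. Minimum: 202.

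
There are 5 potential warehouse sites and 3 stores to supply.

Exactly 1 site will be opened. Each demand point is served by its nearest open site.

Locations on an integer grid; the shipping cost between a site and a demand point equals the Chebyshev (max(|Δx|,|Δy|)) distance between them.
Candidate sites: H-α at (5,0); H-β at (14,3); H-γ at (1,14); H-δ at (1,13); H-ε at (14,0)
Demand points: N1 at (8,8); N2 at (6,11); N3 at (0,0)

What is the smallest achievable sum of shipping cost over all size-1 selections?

Open {H-α}.
  N1→H-α 8, N2→H-α 11, N3→H-α 5  ⇒ total 24.
Compare {H-δ}: total 25.
Compare {H-γ}: total 26.
No size-1 selection does better; minimum is 24.

24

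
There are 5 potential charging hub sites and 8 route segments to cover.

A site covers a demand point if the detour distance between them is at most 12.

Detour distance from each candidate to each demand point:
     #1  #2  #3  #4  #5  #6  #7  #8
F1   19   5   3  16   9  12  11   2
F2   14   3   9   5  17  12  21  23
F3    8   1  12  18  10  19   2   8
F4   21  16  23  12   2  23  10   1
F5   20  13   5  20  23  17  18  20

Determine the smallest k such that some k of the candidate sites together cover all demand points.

2

Coverage sets (demand points within 12 of each site):
  F1: {#2, #3, #5, #6, #7, #8}
  F2: {#2, #3, #4, #6}
  F3: {#1, #2, #3, #5, #7, #8}
  F4: {#4, #5, #7, #8}
  F5: {#3}
No single site covers all 8 demand points.
But {F2, F3} covers everything, so the minimum is 2.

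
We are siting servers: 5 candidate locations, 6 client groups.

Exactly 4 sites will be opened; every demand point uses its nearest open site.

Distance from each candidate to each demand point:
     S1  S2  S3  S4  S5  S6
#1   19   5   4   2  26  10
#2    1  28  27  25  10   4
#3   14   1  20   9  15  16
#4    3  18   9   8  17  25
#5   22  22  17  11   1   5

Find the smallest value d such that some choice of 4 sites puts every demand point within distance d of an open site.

Open {#1, #2, #3, #5}.
  Farthest demand point is S3 at distance 4 (to #1); all others are ≤ 4.
With {#1, #2, #4, #5} the worst case is 5.
With {#1, #3, #4, #5} the worst case is 5.
No size-4 selection achieves below 4.

4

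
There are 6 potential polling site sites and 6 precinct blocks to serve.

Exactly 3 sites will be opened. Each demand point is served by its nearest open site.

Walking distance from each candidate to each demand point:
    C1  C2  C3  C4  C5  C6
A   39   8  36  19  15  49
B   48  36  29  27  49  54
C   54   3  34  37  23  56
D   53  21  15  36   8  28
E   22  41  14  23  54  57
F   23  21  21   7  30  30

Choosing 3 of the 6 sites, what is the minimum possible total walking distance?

84

Open {C, D, F}.
  C1→F 23, C2→C 3, C3→D 15, C4→F 7, C5→D 8, C6→D 28  ⇒ total 84.
Compare {A, D, F}: total 89.
Compare {A, E, F}: total 96.
No size-3 selection does better; minimum is 84.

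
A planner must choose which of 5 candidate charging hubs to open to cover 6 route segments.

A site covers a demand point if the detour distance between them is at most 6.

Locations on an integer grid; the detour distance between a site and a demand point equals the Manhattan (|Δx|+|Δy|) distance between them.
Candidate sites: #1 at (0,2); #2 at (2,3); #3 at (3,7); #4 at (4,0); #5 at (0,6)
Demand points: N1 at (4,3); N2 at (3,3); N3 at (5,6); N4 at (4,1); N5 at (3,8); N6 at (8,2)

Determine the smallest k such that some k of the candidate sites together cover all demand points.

2

Coverage sets (demand points within 6 of each site):
  #1: {N1, N2, N4}
  #2: {N1, N2, N3, N4, N5}
  #3: {N1, N2, N3, N5}
  #4: {N1, N2, N4, N6}
  #5: {N2, N3, N5}
No single site covers all 6 demand points.
But {#2, #4} covers everything, so the minimum is 2.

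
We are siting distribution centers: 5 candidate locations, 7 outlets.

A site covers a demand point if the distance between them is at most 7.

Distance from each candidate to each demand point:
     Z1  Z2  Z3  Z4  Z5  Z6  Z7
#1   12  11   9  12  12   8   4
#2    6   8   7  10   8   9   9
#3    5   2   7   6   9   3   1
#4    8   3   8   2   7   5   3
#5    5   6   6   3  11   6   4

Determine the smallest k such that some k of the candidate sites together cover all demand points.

2

Coverage sets (demand points within 7 of each site):
  #1: {Z7}
  #2: {Z1, Z3}
  #3: {Z1, Z2, Z3, Z4, Z6, Z7}
  #4: {Z2, Z4, Z5, Z6, Z7}
  #5: {Z1, Z2, Z3, Z4, Z6, Z7}
No single site covers all 7 demand points.
But {#2, #4} covers everything, so the minimum is 2.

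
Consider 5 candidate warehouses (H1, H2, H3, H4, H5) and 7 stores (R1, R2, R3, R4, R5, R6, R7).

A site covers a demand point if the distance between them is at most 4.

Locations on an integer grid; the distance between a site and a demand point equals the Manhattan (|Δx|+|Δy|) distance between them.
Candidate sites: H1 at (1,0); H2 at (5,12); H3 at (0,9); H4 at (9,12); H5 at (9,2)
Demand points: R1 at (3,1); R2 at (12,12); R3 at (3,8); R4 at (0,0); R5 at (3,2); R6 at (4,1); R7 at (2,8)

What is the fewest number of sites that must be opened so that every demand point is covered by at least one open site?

Coverage sets (demand points within 4 of each site):
  H1: {R1, R4, R5, R6}
  H2: {}
  H3: {R3, R7}
  H4: {R2}
  H5: {}
No 2 sites suffice: every size-2 union leaves at least one demand point uncovered.
But {H1, H3, H4} covers everything, so the minimum is 3.

3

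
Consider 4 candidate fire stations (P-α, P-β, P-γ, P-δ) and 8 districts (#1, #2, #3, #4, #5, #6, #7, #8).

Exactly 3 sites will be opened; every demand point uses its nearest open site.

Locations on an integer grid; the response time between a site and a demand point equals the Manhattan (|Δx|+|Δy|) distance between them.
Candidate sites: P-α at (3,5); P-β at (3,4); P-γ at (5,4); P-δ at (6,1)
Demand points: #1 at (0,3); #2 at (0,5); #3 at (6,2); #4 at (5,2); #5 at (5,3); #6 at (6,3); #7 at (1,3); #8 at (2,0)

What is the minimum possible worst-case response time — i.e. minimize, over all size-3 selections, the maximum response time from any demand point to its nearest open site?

5

Open {P-α, P-β, P-γ}.
  Farthest demand point is #8 at response time 5 (to P-β); all others are ≤ 5.
With {P-α, P-β, P-δ} the worst case is 5.
With {P-α, P-γ, P-δ} the worst case is 5.
No size-3 selection achieves below 5.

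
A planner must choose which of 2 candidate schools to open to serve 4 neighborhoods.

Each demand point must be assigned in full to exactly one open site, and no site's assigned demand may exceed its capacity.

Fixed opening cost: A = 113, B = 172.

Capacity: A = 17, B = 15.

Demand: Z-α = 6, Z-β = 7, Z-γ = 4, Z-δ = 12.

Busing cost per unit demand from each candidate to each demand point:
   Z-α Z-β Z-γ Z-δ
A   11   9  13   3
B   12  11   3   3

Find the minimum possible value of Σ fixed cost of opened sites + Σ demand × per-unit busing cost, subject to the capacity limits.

502

Open {A, B}; cheapest assignment that respects the capacities:
  A (cap 17, load 17): Z-α, Z-β, Z-γ — cost 6×11 + 7×9 + 4×13 = 181
  B (cap 15, load 12): Z-δ — cost 12×3 = 36
  Shipping 217, fixed 285 → total 502.
  Any other capacity-feasible assignment to {A, B} ships for at least 217.
Total demand is 29 and no other set of sites has combined capacity ≥ 29, so {A, B} is the only feasible choice of open sites. Minimum: 502.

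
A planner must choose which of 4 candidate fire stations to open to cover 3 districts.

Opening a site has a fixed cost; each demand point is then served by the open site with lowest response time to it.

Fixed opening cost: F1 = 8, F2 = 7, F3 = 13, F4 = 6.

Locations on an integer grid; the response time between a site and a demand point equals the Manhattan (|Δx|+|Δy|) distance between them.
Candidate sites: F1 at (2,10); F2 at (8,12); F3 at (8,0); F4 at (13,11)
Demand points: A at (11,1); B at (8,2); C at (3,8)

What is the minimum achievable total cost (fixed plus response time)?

30

Open {F1, F3}: assign each demand point to its cheapest open site.
  A→F3 4, B→F3 2, C→F1 3
  response time 9, fixed 21 → total 30.
Compare {F3}: response time 19 + fixed 13 = 32.
Compare {F2, F3}: response time 15 + fixed 20 = 35.
Compare {F1, F3, F4}: response time 9 + fixed 27 = 36.
All other subsets cost ≥ 32. Minimum total cost: 30.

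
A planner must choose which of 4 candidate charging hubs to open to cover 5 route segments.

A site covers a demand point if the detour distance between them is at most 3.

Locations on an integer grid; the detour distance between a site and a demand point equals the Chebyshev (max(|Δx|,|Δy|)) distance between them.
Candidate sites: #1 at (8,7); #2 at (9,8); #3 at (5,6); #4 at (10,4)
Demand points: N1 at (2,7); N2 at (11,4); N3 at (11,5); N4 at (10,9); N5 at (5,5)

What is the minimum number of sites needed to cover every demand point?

Coverage sets (demand points within 3 of each site):
  #1: {N2, N3, N4, N5}
  #2: {N3, N4}
  #3: {N1, N5}
  #4: {N2, N3}
No single site covers all 5 demand points.
But {#1, #3} covers everything, so the minimum is 2.

2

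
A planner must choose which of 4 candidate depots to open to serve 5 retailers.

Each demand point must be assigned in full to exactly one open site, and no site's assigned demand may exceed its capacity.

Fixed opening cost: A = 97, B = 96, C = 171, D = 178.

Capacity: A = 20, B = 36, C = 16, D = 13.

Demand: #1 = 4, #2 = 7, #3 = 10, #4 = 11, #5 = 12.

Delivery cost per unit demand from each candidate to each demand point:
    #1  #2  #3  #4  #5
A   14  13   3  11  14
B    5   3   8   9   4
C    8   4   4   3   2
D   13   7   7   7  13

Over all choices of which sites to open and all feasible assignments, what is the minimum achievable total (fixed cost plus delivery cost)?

411

Open {A, B}; cheapest assignment that respects the capacities:
  A (cap 20, load 10): #3 — cost 10×3 = 30
  B (cap 36, load 34): #1, #2, #4, #5 — cost 4×5 + 7×3 + 11×9 + 12×4 = 188
  Shipping 218, fixed 193 → total 411.
  Any other capacity-feasible assignment to {A, B} ships for at least 218.
Compare {B, C}: its best feasible assignment gives total 469.
Compare {A, B, C}: its best feasible assignment gives total 516.
Every other set of open sites that can feasibly serve all demand totals ≥ 469 even under its best assignment. Minimum: 411.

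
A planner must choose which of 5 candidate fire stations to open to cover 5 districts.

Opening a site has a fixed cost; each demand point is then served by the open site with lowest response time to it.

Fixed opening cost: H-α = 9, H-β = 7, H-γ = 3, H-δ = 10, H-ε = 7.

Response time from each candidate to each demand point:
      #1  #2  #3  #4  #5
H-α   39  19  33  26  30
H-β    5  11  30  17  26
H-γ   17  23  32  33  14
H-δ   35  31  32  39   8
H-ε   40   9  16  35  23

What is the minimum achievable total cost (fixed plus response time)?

78

Open {H-β, H-γ, H-ε}: assign each demand point to its cheapest open site.
  #1→H-β 5, #2→H-ε 9, #3→H-ε 16, #4→H-β 17, #5→H-γ 14
  response time 61, fixed 17 → total 78.
Compare {H-β, H-δ, H-ε}: response time 55 + fixed 24 = 79.
Compare {H-β, H-γ, H-δ, H-ε}: response time 55 + fixed 27 = 82.
Compare {H-β, H-ε}: response time 70 + fixed 14 = 84.
All other subsets cost ≥ 79. Minimum total cost: 78.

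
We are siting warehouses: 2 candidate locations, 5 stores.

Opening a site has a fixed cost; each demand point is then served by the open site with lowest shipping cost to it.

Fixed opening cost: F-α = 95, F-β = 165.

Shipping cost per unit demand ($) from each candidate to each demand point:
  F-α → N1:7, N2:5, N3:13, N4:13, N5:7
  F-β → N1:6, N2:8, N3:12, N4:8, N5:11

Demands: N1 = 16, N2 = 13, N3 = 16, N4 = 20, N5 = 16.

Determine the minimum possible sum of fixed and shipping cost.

852

Open {F-α}: assign each demand point to its cheapest open site.
  N1→F-α 16×7=112, N2→F-α 13×5=65, N3→F-α 16×13=208, N4→F-α 20×13=260, N5→F-α 16×7=112
  shipping cost 757, fixed 95 → total 852.
Compare {F-α, F-β}: shipping cost 625 + fixed 260 = 885.
Compare {F-β}: shipping cost 728 + fixed 165 = 893.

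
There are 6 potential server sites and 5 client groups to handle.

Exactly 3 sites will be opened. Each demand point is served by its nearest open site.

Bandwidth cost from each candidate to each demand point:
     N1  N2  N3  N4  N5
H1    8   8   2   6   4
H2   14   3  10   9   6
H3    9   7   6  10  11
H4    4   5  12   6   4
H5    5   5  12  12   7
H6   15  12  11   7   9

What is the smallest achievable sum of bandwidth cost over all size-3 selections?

Open {H1, H2, H4}.
  N1→H4 4, N2→H2 3, N3→H1 2, N4→H1 6, N5→H1 4  ⇒ total 19.
Compare {H1, H2, H5}: total 20.
Compare {H1, H3, H4}: total 21.
No size-3 selection does better; minimum is 19.

19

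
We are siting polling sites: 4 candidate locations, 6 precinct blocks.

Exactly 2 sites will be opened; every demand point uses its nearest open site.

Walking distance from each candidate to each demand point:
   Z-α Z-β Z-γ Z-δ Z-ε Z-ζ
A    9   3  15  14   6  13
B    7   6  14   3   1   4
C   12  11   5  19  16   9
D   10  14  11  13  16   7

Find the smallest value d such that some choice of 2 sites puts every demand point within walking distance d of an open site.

7

Open {B, C}.
  Farthest demand point is Z-α at walking distance 7 (to B); all others are ≤ 7.
With {B, D} the worst case is 11.
With {A, D} the worst case is 13.
No size-2 selection achieves below 7.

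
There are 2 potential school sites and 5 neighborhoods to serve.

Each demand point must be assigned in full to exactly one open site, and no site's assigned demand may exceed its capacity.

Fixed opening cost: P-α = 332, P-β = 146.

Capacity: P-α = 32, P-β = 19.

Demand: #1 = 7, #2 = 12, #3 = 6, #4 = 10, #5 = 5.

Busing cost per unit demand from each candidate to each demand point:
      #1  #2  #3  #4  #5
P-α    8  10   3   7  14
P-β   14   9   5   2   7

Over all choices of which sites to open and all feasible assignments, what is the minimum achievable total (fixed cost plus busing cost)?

727

Open {P-α, P-β}; cheapest assignment that respects the capacities:
  P-α (cap 32, load 25): #1, #2, #3 — cost 7×8 + 12×10 + 6×3 = 194
  P-β (cap 19, load 15): #4, #5 — cost 10×2 + 5×7 = 55
  Shipping 249, fixed 478 → total 727.
  Any other capacity-feasible assignment to {P-α, P-β} ships for at least 249.
Total demand is 40 and no other set of sites has combined capacity ≥ 40, so {P-α, P-β} is the only feasible choice of open sites. Minimum: 727.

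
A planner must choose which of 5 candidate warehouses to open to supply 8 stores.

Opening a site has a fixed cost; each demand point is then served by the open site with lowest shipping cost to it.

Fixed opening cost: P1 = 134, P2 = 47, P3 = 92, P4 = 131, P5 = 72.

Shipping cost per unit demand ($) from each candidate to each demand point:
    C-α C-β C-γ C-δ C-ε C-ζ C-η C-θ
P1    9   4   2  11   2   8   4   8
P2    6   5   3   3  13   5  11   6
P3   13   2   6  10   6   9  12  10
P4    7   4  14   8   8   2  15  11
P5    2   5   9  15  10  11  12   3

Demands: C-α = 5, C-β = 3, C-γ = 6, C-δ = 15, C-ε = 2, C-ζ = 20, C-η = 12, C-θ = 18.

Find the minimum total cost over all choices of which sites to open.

Open {P2, P5}: assign each demand point to its cheapest open site.
  C-α→P5 5×2=10, C-β→P2 3×5=15, C-γ→P2 6×3=18, C-δ→P2 15×3=45, C-ε→P5 2×10=20, C-ζ→P2 20×5=100, C-η→P2 12×11=132, C-θ→P5 18×3=54
  shipping cost 394, fixed 119 → total 513.
Compare {P2}: shipping cost 474 + fixed 47 = 521.
Compare {P1, P2, P5}: shipping cost 285 + fixed 253 = 538.
Compare {P1, P2}: shipping cost 359 + fixed 181 = 540.
All other subsets cost ≥ 521. Minimum total cost: 513.

513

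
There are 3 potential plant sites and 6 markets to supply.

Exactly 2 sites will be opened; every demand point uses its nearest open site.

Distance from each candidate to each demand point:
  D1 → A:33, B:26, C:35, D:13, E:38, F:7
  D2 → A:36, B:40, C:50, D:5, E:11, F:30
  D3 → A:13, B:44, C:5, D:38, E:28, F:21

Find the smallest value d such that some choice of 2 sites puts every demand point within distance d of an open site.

28

Open {D1, D3}.
  Farthest demand point is E at distance 28 (to D3); all others are ≤ 28.
With {D1, D2} the worst case is 35.
With {D2, D3} the worst case is 40.
No size-2 selection achieves below 28.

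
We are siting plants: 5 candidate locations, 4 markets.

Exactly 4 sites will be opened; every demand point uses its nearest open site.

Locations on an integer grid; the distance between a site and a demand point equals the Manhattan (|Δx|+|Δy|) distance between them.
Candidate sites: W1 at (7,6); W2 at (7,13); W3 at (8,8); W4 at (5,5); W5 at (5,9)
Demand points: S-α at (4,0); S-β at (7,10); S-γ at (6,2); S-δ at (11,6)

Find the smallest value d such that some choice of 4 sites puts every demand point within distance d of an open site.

6

Open {W1, W2, W3, W4}.
  Farthest demand point is S-α at distance 6 (to W4); all others are ≤ 6.
With {W1, W2, W4, W5} the worst case is 6.
With {W1, W3, W4, W5} the worst case is 6.
No size-4 selection achieves below 6.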